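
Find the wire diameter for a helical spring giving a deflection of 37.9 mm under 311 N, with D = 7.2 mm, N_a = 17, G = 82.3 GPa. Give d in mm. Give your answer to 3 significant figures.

Required rate k = F/δ = 311/37.9 = 8.2058 N/mm
d = (8D³N_a·k / G)^(1/4) = (8·7.2³·17·8.2058 / (82.3×10³))^0.25
  = (5.0612)^0.25 = 1.4999 mm

1.50 mm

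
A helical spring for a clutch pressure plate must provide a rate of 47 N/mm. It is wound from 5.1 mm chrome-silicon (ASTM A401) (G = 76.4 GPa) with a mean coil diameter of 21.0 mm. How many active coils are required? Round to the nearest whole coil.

N_a = Gd⁴/(8D³k) = (76.4×10³ × 5.1⁴)/(8 × 21.0³ × 47)
    = 5.16861e+07 / 3.48214e+06 = 14.84 → 15 coils

15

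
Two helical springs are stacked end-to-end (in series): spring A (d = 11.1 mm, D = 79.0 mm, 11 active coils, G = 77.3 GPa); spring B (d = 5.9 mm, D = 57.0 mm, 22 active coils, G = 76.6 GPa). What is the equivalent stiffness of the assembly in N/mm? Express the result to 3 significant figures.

2.58 N/mm

k_A = Gd⁴/(8D³N_a) = (77.3×10³)(11.1⁴)/(8·79.0³·11) = 27.046 N/mm
k_B = Gd⁴/(8D³N_a) = (76.6×10³)(5.9⁴)/(8·57.0³·22) = 2.8477 N/mm
Series: 1/k_eq = 1/27.046 + 1/2.8477 = 0.38813; k_eq = 2.5765 N/mm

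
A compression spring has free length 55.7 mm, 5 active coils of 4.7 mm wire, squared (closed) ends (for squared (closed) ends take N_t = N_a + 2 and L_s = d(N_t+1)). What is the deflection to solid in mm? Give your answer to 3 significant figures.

N_t = 7; L_s = 4.7·8 = 37.6 mm
δ_solid = L₀ − L_s = 55.7 − 37.6 = 18.1 mm

18.1 mm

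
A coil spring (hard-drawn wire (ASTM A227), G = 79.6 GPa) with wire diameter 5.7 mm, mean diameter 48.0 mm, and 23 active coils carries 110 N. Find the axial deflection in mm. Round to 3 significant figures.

26.6 mm

k = Gd⁴/(8D³N_a) = (79.6×10³)(5.7⁴)/(8·48.0³·23) = 4.1292 N/mm
δ = F/k = 110 / 4.1292 = 26.639 mm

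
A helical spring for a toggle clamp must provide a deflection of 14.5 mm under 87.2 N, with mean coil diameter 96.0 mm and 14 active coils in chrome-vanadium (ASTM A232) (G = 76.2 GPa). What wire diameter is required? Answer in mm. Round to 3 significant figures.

9.40 mm

Required rate k = F/δ = 87.2/14.5 = 6.0138 N/mm
d = (8D³N_a·k / G)^(1/4) = (8·96.0³·14·6.0138 / (76.2×10³))^0.25
  = (7820.3)^0.25 = 9.4039 mm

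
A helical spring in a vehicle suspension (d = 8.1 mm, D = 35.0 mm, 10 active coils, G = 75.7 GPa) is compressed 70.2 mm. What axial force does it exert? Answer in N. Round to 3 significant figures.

k = Gd⁴/(8D³N_a) = (75.7×10³)(8.1⁴)/(8·35.0³·10) = 95.004 N/mm
F = k·δ = 95.004 × 70.2 = 6669.3 N

6670 N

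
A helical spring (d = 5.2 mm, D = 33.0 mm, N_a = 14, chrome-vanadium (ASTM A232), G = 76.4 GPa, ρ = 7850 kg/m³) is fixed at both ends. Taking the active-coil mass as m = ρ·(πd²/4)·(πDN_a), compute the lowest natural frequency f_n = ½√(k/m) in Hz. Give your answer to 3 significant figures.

120 Hz

k = Gd⁴/(8D³N_a) = (76.4×10³)(5.2⁴)/(8·33.0³·14) = 13.879 N/mm = 13879 N/m
Wire length L = πDN_a = π·33.0·14 = 1451.4 mm
m = ρ·(πd²/4)·L = 7850 × 21.237×10⁻⁶ m² × 1.4514 m = 0.24197 kg
f_n = ½√(k/m) = 0.5·√(13879/0.24197) = 0.5·√(57357) = 119.75 Hz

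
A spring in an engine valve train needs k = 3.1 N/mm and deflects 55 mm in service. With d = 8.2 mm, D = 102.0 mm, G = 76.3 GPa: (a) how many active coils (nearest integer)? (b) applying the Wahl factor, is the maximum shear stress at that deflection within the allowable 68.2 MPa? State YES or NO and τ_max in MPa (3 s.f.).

(a) 13 coils; (b) NO, τ_max = 90.3 MPa

N_a = Gd⁴/(8D³k) = (76.3×10³)(8.2⁴)/(8·102.0³·3.1) = 13.11 → N_a = 13
Actual rate k = Gd⁴/(8D³·13) = 3.1257 N/mm
Working load F = kδ = 3.1257·55 = 171.91 N
C = 102.0/8.2 = 12.4390; K_W = (4C−1)/(4C−4)+0.615/C = 1.1150
τ_max = K_W·8FD/(πd³) = 1.1150·80.986 = 90.299 MPa
τ_max > 68.2 MPa → exceeds allowable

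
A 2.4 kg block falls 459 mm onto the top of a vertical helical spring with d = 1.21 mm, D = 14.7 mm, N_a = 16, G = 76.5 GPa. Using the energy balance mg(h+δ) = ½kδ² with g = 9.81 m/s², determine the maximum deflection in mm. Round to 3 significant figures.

k = Gd⁴/(8D³N_a) = (76.5×10³)(1.21⁴)/(8·14.7³·16) = 0.40331 N/mm
W = mg = 2.4 × 9.81 = 23.544 N
½kδ² − Wδ − Wh = 0 → δ = (W + √(W² + 2kWh))/k
δ = (23.544 + √(554.32 + 8716.94))/0.40331 = (23.544 + 96.287)/0.40331 = 297.12 mm

297 mm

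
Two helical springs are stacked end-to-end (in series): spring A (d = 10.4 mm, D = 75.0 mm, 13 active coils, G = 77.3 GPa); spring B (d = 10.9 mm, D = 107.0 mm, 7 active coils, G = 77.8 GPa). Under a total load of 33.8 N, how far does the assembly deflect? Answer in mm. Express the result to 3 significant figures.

3.75 mm

k_A = Gd⁴/(8D³N_a) = (77.3×10³)(10.4⁴)/(8·75.0³·13) = 20.611 N/mm
k_B = Gd⁴/(8D³N_a) = (77.8×10³)(10.9⁴)/(8·107.0³·7) = 16.008 N/mm
Series: 1/k_eq = 1/20.611 + 1/16.008 = 0.11099; k_eq = 9.0102 N/mm
δ = F/k_eq = 33.8/9.0102 = 3.7513 mm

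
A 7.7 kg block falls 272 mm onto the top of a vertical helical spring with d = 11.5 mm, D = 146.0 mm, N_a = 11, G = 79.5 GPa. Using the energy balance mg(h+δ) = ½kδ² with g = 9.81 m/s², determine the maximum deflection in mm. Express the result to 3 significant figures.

k = Gd⁴/(8D³N_a) = (79.5×10³)(11.5⁴)/(8·146.0³·11) = 5.0771 N/mm
W = mg = 7.7 × 9.81 = 75.537 N
½kδ² − Wδ − Wh = 0 → δ = (W + √(W² + 2kWh))/k
δ = (75.537 + √(5705.8 + 208630))/5.0771 = (75.537 + 462.96)/5.0771 = 106.06 mm

106 mm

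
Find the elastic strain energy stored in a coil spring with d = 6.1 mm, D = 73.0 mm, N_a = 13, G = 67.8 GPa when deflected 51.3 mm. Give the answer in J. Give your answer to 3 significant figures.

3.05 J

k = Gd⁴/(8D³N_a) = (67.8×10³)(6.1⁴)/(8·73.0³·13) = 2.3203 N/mm
U = ½kδ² = 0.5 × 2.3203 × 51.3² = 3053.2 N·mm = 3.0532 J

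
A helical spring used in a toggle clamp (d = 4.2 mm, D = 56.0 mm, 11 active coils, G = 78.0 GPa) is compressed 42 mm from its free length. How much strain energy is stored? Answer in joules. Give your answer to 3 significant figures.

k = Gd⁴/(8D³N_a) = (78.0×10³)(4.2⁴)/(8·56.0³·11) = 1.5705 N/mm
U = ½kδ² = 0.5 × 1.5705 × 42² = 1385.2 N·mm = 1.3852 J

1.39 J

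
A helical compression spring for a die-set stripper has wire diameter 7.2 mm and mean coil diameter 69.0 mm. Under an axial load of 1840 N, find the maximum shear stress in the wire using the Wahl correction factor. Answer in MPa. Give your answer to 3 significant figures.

Spring index C = D/d = 69.0/7.2 = 9.5833
K_W = (4C−1)/(4C−4) + 0.615/C = 37.333/34.333 + 0.0642 = 1.1516
τ₀ = 8FD/(πd³) = 8·1840·69.0/(π·7.2³) = 1.01568e+06/1172.6 = 866.18 MPa
τ_max = K·τ₀ = 1.1516 × 866.18 = 997.45 MPa

997 MPa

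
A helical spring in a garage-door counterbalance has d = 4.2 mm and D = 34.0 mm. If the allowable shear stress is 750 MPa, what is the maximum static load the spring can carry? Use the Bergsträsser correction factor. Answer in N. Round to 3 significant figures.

C = D/d = 34.0/4.2 = 8.0952
K_B = (4C+2)/(4C−3) = 34.381/29.381 = 1.1702
τ_max = K·8FD/(πd³) → F_max = τ_allow·πd³/(8DK)
F_max = 750·π·4.2³/(8·34.0·1.1702) = 1.7457e+05/318.29 = 548.45 N

548 N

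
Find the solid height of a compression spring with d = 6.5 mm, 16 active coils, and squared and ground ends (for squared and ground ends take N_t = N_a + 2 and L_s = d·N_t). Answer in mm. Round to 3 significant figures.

117 mm

squared and ground ends: N_t = N_a + 2 = 16 + 2 = 18
L_s = d·N_t = 6.5 × 18 = 117 mm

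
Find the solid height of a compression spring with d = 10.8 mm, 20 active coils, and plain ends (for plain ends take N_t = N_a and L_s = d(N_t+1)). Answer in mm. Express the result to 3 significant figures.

plain ends: N_t = N_a = 20
L_s = d·(N_t+1) = 10.8 × 21 = 226.8 mm

227 mm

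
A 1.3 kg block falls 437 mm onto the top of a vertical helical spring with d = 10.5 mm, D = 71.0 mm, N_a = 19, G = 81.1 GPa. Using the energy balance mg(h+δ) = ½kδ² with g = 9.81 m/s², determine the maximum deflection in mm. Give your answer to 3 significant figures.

k = Gd⁴/(8D³N_a) = (81.1×10³)(10.5⁴)/(8·71.0³·19) = 18.12 N/mm
W = mg = 1.3 × 9.81 = 12.753 N
½kδ² − Wδ − Wh = 0 → δ = (W + √(W² + 2kWh))/k
δ = (12.753 + √(162.64 + 201968))/18.12 = (12.753 + 449.59)/18.12 = 25.516 mm

25.5 mm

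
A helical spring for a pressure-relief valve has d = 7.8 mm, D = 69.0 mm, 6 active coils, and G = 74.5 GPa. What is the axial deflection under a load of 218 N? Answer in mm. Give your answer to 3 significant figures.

12.5 mm

k = Gd⁴/(8D³N_a) = (74.5×10³)(7.8⁴)/(8·69.0³·6) = 17.488 N/mm
δ = F/k = 218 / 17.488 = 12.466 mm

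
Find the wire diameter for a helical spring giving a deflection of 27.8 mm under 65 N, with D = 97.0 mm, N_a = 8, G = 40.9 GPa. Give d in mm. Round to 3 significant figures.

Required rate k = F/δ = 65/27.8 = 2.3381 N/mm
d = (8D³N_a·k / G)^(1/4) = (8·97.0³·8·2.3381 / (40.9×10³))^0.25
  = (3339.2)^0.25 = 7.6017 mm

7.60 mm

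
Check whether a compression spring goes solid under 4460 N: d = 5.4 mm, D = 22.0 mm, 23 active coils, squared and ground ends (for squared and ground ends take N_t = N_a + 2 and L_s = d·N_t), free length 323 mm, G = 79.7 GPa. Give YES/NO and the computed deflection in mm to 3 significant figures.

NO, δ = 129 mm

k = Gd⁴/(8D³N_a) = (79.7×10³)(5.4⁴)/(8·22.0³·23) = 34.59 N/mm
N_t = 25; L_s = 5.4·25 = 135 mm; δ_solid = L₀ − L_s = 323 − 135 = 188 mm
δ = F/k = 4460/34.59 = 128.94 mm
δ < δ_solid → spring does not go solid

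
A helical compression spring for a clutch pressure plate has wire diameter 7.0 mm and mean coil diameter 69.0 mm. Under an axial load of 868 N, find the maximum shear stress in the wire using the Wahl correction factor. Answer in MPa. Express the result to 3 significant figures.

Spring index C = D/d = 69.0/7.0 = 9.8571
K_W = (4C−1)/(4C−4) + 0.615/C = 38.429/35.429 + 0.0624 = 1.1471
τ₀ = 8FD/(πd³) = 8·868·69.0/(π·7.0³) = 479136/1077.6 = 444.65 MPa
τ_max = K·τ₀ = 1.1471 × 444.65 = 510.04 MPa

510 MPa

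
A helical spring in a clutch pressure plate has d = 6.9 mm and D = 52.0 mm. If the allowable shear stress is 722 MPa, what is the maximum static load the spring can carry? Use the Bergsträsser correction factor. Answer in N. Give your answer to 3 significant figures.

1510 N

C = D/d = 52.0/6.9 = 7.5362
K_B = (4C+2)/(4C−3) = 32.145/27.145 = 1.1842
τ_max = K·8FD/(πd³) → F_max = τ_allow·πd³/(8DK)
F_max = 722·π·6.9³/(8·52.0·1.1842) = 7.4513e+05/492.63 = 1512.6 N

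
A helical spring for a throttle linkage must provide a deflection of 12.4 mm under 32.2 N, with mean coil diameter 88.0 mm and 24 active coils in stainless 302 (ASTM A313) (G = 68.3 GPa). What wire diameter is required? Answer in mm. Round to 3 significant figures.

8.40 mm

Required rate k = F/δ = 32.2/12.4 = 2.5968 N/mm
d = (8D³N_a·k / G)^(1/4) = (8·88.0³·24·2.5968 / (68.3×10³))^0.25
  = (4974.7)^0.25 = 8.3983 mm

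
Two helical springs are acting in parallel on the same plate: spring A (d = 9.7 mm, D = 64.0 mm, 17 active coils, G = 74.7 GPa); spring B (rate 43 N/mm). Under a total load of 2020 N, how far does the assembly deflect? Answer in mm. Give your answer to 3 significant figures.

32.8 mm

k_A = Gd⁴/(8D³N_a) = (74.7×10³)(9.7⁴)/(8·64.0³·17) = 18.549 N/mm
Parallel: k_eq = 18.549 + 43 = 61.549 N/mm
δ = F/k_eq = 2020/61.549 = 32.819 mm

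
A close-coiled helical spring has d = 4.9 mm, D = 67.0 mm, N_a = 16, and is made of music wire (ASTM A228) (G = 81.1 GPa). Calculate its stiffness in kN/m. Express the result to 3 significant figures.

1.21 kN/m

k = Gd⁴/(8D³N_a) = (81.1×10³ × 4.9⁴) / (8 × 67.0³ × 16)
  = 4.67525e+07 / 3.84977e+07 = 1.2144 N/mm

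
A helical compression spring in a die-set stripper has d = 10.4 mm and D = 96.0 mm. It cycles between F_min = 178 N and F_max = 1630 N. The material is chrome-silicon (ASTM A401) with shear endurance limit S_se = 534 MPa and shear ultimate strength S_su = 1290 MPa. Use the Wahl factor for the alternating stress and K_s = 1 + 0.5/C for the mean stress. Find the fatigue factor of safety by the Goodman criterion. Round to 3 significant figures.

1.99

C = D/d = 96.0/10.4 = 9.2308; K_W = (4C−1)/(4C−4)+0.615/C = 1.1577; K_s = 1+0.5/C = 1.0542
F_a = (F_max−F_min)/2 = 726 N; F_m = (F_max+F_min)/2 = 904 N
τ_a = K_W·8F_aD/(πd³) = 1.1577 × 157.78 = 182.67 MPa
τ_m = K_s·8F_mD/(πd³) = 1.0542 × 196.46 = 207.1 MPa
Goodman: 1/n_f = τ_a/S_se + τ_m/S_su = 182.67/534 + 207.1/1290 = 0.34207 + 0.16055 = 0.50262
n_f = 1/0.50262 = 1.99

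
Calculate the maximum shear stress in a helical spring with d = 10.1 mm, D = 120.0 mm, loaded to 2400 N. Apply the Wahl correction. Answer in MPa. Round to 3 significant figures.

798 MPa

Spring index C = D/d = 120.0/10.1 = 11.8812
K_W = (4C−1)/(4C−4) + 0.615/C = 46.525/43.525 + 0.0518 = 1.1207
τ₀ = 8FD/(πd³) = 8·2400·120.0/(π·10.1³) = 2.304e+06/3236.8 = 711.82 MPa
τ_max = K·τ₀ = 1.1207 × 711.82 = 797.73 MPa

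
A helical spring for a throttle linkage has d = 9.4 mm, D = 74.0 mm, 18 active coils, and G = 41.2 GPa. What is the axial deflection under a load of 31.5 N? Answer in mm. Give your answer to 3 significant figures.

k = Gd⁴/(8D³N_a) = (41.2×10³)(9.4⁴)/(8·74.0³·18) = 5.5125 N/mm
δ = F/k = 31.5 / 5.5125 = 5.7143 mm

5.71 mm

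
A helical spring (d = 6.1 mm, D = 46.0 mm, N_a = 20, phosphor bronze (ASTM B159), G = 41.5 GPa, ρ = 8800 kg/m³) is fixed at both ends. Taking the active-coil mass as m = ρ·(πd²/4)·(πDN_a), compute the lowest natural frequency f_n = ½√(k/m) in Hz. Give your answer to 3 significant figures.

k = Gd⁴/(8D³N_a) = (41.5×10³)(6.1⁴)/(8·46.0³·20) = 3.6896 N/mm = 3689.6 N/m
Wire length L = πDN_a = π·46.0·20 = 2890.3 mm
m = ρ·(πd²/4)·L = 8800 × 29.225×10⁻⁶ m² × 2.8903 m = 0.74331 kg
f_n = ½√(k/m) = 0.5·√(3689.6/0.74331) = 0.5·√(4963.7) = 35.227 Hz

35.2 Hz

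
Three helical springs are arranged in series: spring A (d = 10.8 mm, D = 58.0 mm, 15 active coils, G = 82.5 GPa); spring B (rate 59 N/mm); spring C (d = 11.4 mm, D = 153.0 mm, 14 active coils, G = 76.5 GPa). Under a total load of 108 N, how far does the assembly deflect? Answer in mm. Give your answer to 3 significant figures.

k_A = Gd⁴/(8D³N_a) = (82.5×10³)(10.8⁴)/(8·58.0³·15) = 47.938 N/mm
k_C = Gd⁴/(8D³N_a) = (76.5×10³)(11.4⁴)/(8·153.0³·14) = 3.221 N/mm
Series: 1/k_eq = 1/47.938 + 1/59 + 1/3.221 = 0.34827; k_eq = 2.8713 N/mm
δ = F/k_eq = 108/2.8713 = 37.614 mm

37.6 mm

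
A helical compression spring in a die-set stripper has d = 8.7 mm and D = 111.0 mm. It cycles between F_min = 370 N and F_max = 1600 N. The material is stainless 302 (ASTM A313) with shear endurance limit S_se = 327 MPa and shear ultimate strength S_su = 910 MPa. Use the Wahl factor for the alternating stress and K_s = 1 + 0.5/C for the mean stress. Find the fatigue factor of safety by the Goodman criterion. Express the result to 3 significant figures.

C = D/d = 111.0/8.7 = 12.7586; K_W = (4C−1)/(4C−4)+0.615/C = 1.1120; K_s = 1+0.5/C = 1.0392
F_a = (F_max−F_min)/2 = 615 N; F_m = (F_max+F_min)/2 = 985 N
τ_a = K_W·8F_aD/(πd³) = 1.1120 × 263.99 = 293.55 MPa
τ_m = K_s·8F_mD/(πd³) = 1.0392 × 422.81 = 439.38 MPa
Goodman: 1/n_f = τ_a/S_se + τ_m/S_su = 293.55/327 + 439.38/910 = 0.89770 + 0.48283 = 1.3805
n_f = 1/1.3805 = 0.7244

0.724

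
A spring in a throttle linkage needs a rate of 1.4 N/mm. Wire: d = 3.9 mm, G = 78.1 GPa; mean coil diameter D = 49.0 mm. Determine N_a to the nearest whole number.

N_a = Gd⁴/(8D³k) = (78.1×10³ × 3.9⁴)/(8 × 49.0³ × 1.4)
    = 1.8068e+07 / 1.31767e+06 = 13.71 → 14 coils

14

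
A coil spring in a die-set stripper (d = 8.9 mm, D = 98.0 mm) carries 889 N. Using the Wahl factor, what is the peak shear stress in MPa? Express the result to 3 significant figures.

Spring index C = D/d = 98.0/8.9 = 11.0112
K_W = (4C−1)/(4C−4) + 0.615/C = 43.045/40.045 + 0.0559 = 1.1308
τ₀ = 8FD/(πd³) = 8·889·98.0/(π·8.9³) = 696976/2214.7 = 314.7 MPa
τ_max = K·τ₀ = 1.1308 × 314.7 = 355.85 MPa

356 MPa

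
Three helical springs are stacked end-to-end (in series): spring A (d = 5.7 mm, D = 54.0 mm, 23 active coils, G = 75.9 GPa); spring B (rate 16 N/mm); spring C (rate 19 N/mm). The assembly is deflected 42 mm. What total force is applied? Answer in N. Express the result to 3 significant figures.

88.1 N

k_A = Gd⁴/(8D³N_a) = (75.9×10³)(5.7⁴)/(8·54.0³·23) = 2.7653 N/mm
Series: 1/k_eq = 1/2.7653 + 1/16 + 1/19 = 0.47676; k_eq = 2.0975 N/mm
F = k_eq·δ = 2.0975·42 = 88.095 N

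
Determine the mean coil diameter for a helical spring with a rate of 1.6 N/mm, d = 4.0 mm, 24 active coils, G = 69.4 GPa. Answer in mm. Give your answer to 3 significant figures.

D = (Gd⁴/(8N_a·k))^(1/3) = (69.4×10³·4.0⁴/(8·24·1.6))^(1/3)
  = (57833.3)^(1/3) = 38.6717 mm

38.7 mm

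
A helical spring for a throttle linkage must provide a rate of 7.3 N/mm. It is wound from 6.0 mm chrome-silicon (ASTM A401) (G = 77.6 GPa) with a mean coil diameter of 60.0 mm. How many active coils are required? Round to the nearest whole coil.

N_a = Gd⁴/(8D³k) = (77.6×10³ × 6.0⁴)/(8 × 60.0³ × 7.3)
    = 1.0057e+08 / 1.26144e+07 = 7.973 → 8 coils

8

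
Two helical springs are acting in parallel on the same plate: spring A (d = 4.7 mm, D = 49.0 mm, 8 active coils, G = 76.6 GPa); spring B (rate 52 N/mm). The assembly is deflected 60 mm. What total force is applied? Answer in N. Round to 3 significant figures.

k_A = Gd⁴/(8D³N_a) = (76.6×10³)(4.7⁴)/(8·49.0³·8) = 4.9642 N/mm
Parallel: k_eq = 4.9642 + 52 = 56.964 N/mm
F = k_eq·δ = 56.964·60 = 3417.9 N

3420 N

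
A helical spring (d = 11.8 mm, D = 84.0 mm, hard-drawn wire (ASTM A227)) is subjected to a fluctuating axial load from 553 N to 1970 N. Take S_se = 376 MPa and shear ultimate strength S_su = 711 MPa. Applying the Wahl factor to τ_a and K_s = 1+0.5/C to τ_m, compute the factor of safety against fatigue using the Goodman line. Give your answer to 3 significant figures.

C = D/d = 84.0/11.8 = 7.1186; K_W = (4C−1)/(4C−4)+0.615/C = 1.2090; K_s = 1+0.5/C = 1.0702
F_a = (F_max−F_min)/2 = 708.5 N; F_m = (F_max+F_min)/2 = 1261.5 N
τ_a = K_W·8F_aD/(πd³) = 1.2090 × 92.239 = 111.51 MPa
τ_m = K_s·8F_mD/(πd³) = 1.0702 × 164.23 = 175.77 MPa
Goodman: 1/n_f = τ_a/S_se + τ_m/S_su = 111.51/376 + 175.77/711 = 0.29658 + 0.24721 = 0.54379
n_f = 1/0.54379 = 1.839

1.84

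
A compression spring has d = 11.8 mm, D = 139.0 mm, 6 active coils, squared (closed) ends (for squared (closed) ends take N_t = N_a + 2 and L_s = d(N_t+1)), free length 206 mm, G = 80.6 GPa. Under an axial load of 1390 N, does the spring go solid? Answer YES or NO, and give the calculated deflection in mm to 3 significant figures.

k = Gd⁴/(8D³N_a) = (80.6×10³)(11.8⁴)/(8·139.0³·6) = 12.122 N/mm
N_t = 8; L_s = 11.8·9 = 106.2 mm; δ_solid = L₀ − L_s = 206 − 106.2 = 99.8 mm
δ = F/k = 1390/12.122 = 114.67 mm
δ ≥ δ_solid → spring goes solid

YES, δ = 115 mm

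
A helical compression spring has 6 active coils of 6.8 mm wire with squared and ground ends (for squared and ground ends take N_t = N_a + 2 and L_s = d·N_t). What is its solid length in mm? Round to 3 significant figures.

54.4 mm

squared and ground ends: N_t = N_a + 2 = 6 + 2 = 8
L_s = d·N_t = 6.8 × 8 = 54.4 mm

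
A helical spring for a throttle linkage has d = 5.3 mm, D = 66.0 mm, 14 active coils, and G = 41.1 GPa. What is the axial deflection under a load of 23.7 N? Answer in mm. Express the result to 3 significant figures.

23.5 mm

k = Gd⁴/(8D³N_a) = (41.1×10³)(5.3⁴)/(8·66.0³·14) = 1.0072 N/mm
δ = F/k = 23.7 / 1.0072 = 23.532 mm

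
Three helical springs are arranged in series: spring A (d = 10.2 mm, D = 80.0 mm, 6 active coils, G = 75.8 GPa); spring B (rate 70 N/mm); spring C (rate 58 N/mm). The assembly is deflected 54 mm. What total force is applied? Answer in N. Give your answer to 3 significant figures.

k_A = Gd⁴/(8D³N_a) = (75.8×10³)(10.2⁴)/(8·80.0³·6) = 33.386 N/mm
Series: 1/k_eq = 1/33.386 + 1/70 + 1/58 = 0.06148; k_eq = 16.265 N/mm
F = k_eq·δ = 16.265·54 = 878.33 N

878 N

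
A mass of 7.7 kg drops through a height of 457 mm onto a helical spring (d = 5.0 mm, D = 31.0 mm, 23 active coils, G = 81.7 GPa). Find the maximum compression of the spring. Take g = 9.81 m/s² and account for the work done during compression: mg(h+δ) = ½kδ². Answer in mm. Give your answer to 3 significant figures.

k = Gd⁴/(8D³N_a) = (81.7×10³)(5.0⁴)/(8·31.0³·23) = 9.3153 N/mm
W = mg = 7.7 × 9.81 = 75.537 N
½kδ² − Wδ − Wh = 0 → δ = (W + √(W² + 2kWh))/k
δ = (75.537 + √(5705.8 + 643139))/9.3153 = (75.537 + 805.51)/9.3153 = 94.58 mm

94.6 mm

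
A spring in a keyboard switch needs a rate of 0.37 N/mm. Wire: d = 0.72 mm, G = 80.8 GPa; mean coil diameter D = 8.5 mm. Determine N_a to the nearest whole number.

N_a = Gd⁴/(8D³k) = (80.8×10³ × 0.72⁴)/(8 × 8.5³ × 0.37)
    = 21714.1 / 1817.81 = 11.95 → 12 coils

12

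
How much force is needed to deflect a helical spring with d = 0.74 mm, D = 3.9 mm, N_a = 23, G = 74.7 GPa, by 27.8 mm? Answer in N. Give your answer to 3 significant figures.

57.1 N

k = Gd⁴/(8D³N_a) = (74.7×10³)(0.74⁴)/(8·3.9³·23) = 2.0523 N/mm
F = k·δ = 2.0523 × 27.8 = 57.053 N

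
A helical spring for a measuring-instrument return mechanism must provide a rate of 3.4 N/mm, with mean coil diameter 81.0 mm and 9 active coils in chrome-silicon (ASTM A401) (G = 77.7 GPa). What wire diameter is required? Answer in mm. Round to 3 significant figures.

d = (8D³N_a·k / G)^(1/4) = (8·81.0³·9·3.4 / (77.7×10³))^0.25
  = (1674.3)^0.25 = 6.3968 mm

6.40 mm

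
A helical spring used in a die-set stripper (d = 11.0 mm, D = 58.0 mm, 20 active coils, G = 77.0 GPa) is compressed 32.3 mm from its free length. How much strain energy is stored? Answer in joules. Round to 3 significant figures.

k = Gd⁴/(8D³N_a) = (77.0×10³)(11.0⁴)/(8·58.0³·20) = 36.112 N/mm
U = ½kδ² = 0.5 × 36.112 × 32.3² = 18838 N·mm = 18.838 J

18.8 J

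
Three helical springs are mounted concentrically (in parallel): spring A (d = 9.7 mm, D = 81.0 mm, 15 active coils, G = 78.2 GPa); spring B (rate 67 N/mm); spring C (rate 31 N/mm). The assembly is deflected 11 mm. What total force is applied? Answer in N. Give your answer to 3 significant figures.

k_A = Gd⁴/(8D³N_a) = (78.2×10³)(9.7⁴)/(8·81.0³·15) = 10.856 N/mm
Parallel: k_eq = 10.856 + 67 + 31 = 108.86 N/mm
F = k_eq·δ = 108.86·11 = 1197.4 N

1200 N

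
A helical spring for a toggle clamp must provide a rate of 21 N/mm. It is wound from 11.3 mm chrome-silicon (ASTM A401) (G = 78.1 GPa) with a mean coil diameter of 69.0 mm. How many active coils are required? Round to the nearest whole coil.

N_a = Gd⁴/(8D³k) = (78.1×10³ × 11.3⁴)/(8 × 69.0³ × 21)
    = 1.2734e+09 / 5.51895e+07 = 23.07 → 23 coils

23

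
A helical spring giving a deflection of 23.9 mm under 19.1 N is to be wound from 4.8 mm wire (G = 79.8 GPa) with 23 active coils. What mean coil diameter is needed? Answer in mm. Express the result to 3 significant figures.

66.0 mm

Required rate k = F/δ = 19.1/23.9 = 0.79916 N/mm
D = (Gd⁴/(8N_a·k))^(1/3) = (79.8×10³·4.8⁴/(8·23·0.79916))^(1/3)
  = (288081)^(1/3) = 66.0447 mm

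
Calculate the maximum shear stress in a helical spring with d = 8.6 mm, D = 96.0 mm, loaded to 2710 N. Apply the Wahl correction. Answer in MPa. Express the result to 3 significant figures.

Spring index C = D/d = 96.0/8.6 = 11.1628
K_W = (4C−1)/(4C−4) + 0.615/C = 43.651/40.651 + 0.0551 = 1.1289
τ₀ = 8FD/(πd³) = 8·2710·96.0/(π·8.6³) = 2.08128e+06/1998.2 = 1041.6 MPa
τ_max = K·τ₀ = 1.1289 × 1041.6 = 1175.8 MPa

1180 MPa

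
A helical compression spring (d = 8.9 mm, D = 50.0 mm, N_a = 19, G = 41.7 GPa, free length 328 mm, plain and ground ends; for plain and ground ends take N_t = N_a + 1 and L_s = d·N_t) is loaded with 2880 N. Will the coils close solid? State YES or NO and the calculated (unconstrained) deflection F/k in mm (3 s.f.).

YES, δ = 209 mm

k = Gd⁴/(8D³N_a) = (41.7×10³)(8.9⁴)/(8·50.0³·19) = 13.77 N/mm
N_t = 20; L_s = 8.9·20 = 178 mm; δ_solid = L₀ − L_s = 328 − 178 = 150 mm
δ = F/k = 2880/13.77 = 209.15 mm
δ ≥ δ_solid → spring goes solid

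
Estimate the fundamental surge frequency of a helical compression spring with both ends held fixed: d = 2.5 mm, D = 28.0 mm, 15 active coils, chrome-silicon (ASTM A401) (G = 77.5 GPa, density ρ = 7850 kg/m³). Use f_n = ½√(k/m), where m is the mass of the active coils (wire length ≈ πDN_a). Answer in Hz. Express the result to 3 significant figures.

k = Gd⁴/(8D³N_a) = (77.5×10³)(2.5⁴)/(8·28.0³·15) = 1.1492 N/mm = 1149.2 N/m
Wire length L = πDN_a = π·28.0·15 = 1319.5 mm
m = ρ·(πd²/4)·L = 7850 × 4.9087×10⁻⁶ m² × 1.3195 m = 0.050844 kg
f_n = ½√(k/m) = 0.5·√(1149.2/0.050844) = 0.5·√(22603) = 75.172 Hz

75.2 Hz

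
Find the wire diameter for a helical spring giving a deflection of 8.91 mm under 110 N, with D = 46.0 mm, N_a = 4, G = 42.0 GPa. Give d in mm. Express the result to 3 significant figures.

5.50 mm

Required rate k = F/δ = 110/8.91 = 12.346 N/mm
d = (8D³N_a·k / G)^(1/4) = (8·46.0³·4·12.346 / (42.0×10³))^0.25
  = (915.56)^0.25 = 5.5008 mm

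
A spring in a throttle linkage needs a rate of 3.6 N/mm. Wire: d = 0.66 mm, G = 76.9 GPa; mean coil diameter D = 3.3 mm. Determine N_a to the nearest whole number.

N_a = Gd⁴/(8D³k) = (76.9×10³ × 0.66⁴)/(8 × 3.3³ × 3.6)
    = 14591.6 / 1034.99 = 14.1 → 14 coils

14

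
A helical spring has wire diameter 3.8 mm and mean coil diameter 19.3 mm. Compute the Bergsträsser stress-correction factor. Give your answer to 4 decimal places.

C = D/d = 19.3/3.8 = 5.0789
K_B = (4C+2)/(4C−3) = 22.316/17.316 = 1.2888

1.2888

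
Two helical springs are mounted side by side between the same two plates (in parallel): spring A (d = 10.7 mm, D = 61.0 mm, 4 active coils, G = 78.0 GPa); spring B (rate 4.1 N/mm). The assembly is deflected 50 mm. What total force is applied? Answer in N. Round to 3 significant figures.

7240 N

k_A = Gd⁴/(8D³N_a) = (78.0×10³)(10.7⁴)/(8·61.0³·4) = 140.76 N/mm
Parallel: k_eq = 140.76 + 4.1 = 144.86 N/mm
F = k_eq·δ = 144.86·50 = 7243.2 N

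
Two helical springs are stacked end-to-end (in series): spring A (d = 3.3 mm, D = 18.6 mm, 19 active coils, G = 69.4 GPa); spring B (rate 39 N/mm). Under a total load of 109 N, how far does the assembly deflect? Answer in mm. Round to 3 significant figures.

15.7 mm

k_A = Gd⁴/(8D³N_a) = (69.4×10³)(3.3⁴)/(8·18.6³·19) = 8.4146 N/mm
Series: 1/k_eq = 1/8.4146 + 1/39 = 0.14448; k_eq = 6.9213 N/mm
δ = F/k_eq = 109/6.9213 = 15.749 mm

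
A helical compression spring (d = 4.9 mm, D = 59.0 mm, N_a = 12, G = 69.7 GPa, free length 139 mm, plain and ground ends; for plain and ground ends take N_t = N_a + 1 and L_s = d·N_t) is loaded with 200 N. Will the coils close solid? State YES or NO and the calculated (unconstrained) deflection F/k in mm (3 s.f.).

YES, δ = 98.1 mm

k = Gd⁴/(8D³N_a) = (69.7×10³)(4.9⁴)/(8·59.0³·12) = 2.0379 N/mm
N_t = 13; L_s = 4.9·13 = 63.7 mm; δ_solid = L₀ − L_s = 139 − 63.7 = 75.3 mm
δ = F/k = 200/2.0379 = 98.139 mm
δ ≥ δ_solid → spring goes solid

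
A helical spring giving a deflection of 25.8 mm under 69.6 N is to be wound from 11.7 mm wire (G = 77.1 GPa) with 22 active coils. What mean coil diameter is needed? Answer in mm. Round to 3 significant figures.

Required rate k = F/δ = 69.6/25.8 = 2.6977 N/mm
D = (Gd⁴/(8N_a·k))^(1/3) = (77.1×10³·11.7⁴/(8·22·2.6977))^(1/3)
  = (3.04296e+06)^(1/3) = 144.9101 mm

145 mm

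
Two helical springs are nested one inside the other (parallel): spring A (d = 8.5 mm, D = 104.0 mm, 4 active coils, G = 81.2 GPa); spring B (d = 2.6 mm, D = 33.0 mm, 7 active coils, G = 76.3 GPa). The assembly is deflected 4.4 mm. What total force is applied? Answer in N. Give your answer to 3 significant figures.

k_A = Gd⁴/(8D³N_a) = (81.2×10³)(8.5⁴)/(8·104.0³·4) = 11.776 N/mm
k_B = Gd⁴/(8D³N_a) = (76.3×10³)(2.6⁴)/(8·33.0³·7) = 1.7326 N/mm
Parallel: k_eq = 11.776 + 1.7326 = 13.508 N/mm
F = k_eq·δ = 13.508·4.4 = 59.436 N

59.4 N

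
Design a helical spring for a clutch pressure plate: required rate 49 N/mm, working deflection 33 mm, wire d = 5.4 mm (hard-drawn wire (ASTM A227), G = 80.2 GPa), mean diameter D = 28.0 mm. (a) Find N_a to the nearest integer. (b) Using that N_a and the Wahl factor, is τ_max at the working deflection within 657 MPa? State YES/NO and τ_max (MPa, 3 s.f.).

N_a = Gd⁴/(8D³k) = (80.2×10³)(5.4⁴)/(8·28.0³·49) = 7.925 → N_a = 8
Actual rate k = Gd⁴/(8D³·8) = 48.54 N/mm
Working load F = kδ = 48.54·33 = 1601.8 N
C = 28.0/5.4 = 5.1852; K_W = (4C−1)/(4C−4)+0.615/C = 1.2978
τ_max = K_W·8FD/(πd³) = 1.2978·725.31 = 941.32 MPa
τ_max > 657 MPa → exceeds allowable

(a) 8 coils; (b) NO, τ_max = 941 MPa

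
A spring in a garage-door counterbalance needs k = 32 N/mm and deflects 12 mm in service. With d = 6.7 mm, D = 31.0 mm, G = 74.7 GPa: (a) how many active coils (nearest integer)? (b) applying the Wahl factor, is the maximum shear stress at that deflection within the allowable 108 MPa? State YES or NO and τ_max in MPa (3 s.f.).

(a) 20 coils; (b) NO, τ_max = 133 MPa

N_a = Gd⁴/(8D³k) = (74.7×10³)(6.7⁴)/(8·31.0³·32) = 19.74 → N_a = 20
Actual rate k = Gd⁴/(8D³·20) = 31.58 N/mm
Working load F = kδ = 31.58·12 = 378.96 N
C = 31.0/6.7 = 4.6269; K_W = (4C−1)/(4C−4)+0.615/C = 1.3397
τ_max = K_W·8FD/(πd³) = 1.3397·99.466 = 133.26 MPa
τ_max > 108 MPa → exceeds allowable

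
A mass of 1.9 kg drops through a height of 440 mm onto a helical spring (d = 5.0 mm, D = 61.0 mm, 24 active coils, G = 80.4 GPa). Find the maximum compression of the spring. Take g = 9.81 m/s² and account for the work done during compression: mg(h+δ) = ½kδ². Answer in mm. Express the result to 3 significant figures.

k = Gd⁴/(8D³N_a) = (80.4×10³)(5.0⁴)/(8·61.0³·24) = 1.153 N/mm
W = mg = 1.9 × 9.81 = 18.639 N
½kδ² − Wδ − Wh = 0 → δ = (W + √(W² + 2kWh))/k
δ = (18.639 + √(347.41 + 18912.6))/1.153 = (18.639 + 138.78)/1.153 = 136.53 mm

137 mm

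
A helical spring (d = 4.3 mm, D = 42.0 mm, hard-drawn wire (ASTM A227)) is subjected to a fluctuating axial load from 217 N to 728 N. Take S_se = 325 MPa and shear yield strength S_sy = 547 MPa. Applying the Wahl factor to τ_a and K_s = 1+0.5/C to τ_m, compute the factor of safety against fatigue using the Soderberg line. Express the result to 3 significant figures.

0.411

C = D/d = 42.0/4.3 = 9.7674; K_W = (4C−1)/(4C−4)+0.615/C = 1.1485; K_s = 1+0.5/C = 1.0512
F_a = (F_max−F_min)/2 = 255.5 N; F_m = (F_max+F_min)/2 = 472.5 N
τ_a = K_W·8F_aD/(πd³) = 1.1485 × 343.7 = 394.74 MPa
τ_m = K_s·8F_mD/(πd³) = 1.0512 × 635.6 = 668.14 MPa
Soderberg: 1/n_f = τ_a/S_se + τ_m/S_sy = 394.74/325 + 668.14/547 = 1.21458 + 1.22146 = 2.436
n_f = 1/2.436 = 0.4105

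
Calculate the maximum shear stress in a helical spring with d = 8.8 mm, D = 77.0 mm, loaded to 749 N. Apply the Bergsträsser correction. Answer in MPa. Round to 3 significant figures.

Spring index C = D/d = 77.0/8.8 = 8.7500
K_B = (4C+2)/(4C−3) = 37.000/32.000 = 1.1562
τ₀ = 8FD/(πd³) = 8·749·77.0/(π·8.8³) = 461384/2140.9 = 215.51 MPa
τ_max = K·τ₀ = 1.1562 × 215.51 = 249.18 MPa

249 MPa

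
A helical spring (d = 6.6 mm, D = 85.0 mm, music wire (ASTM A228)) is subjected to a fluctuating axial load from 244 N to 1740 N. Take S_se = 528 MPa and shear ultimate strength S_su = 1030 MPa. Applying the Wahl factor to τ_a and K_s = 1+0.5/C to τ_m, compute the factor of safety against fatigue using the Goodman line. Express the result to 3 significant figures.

0.516

C = D/d = 85.0/6.6 = 12.8788; K_W = (4C−1)/(4C−4)+0.615/C = 1.1109; K_s = 1+0.5/C = 1.0388
F_a = (F_max−F_min)/2 = 748 N; F_m = (F_max+F_min)/2 = 992 N
τ_a = K_W·8F_aD/(πd³) = 1.1109 × 563.16 = 625.6 MPa
τ_m = K_s·8F_mD/(πd³) = 1.0388 × 746.86 = 775.86 MPa
Goodman: 1/n_f = τ_a/S_se + τ_m/S_su = 625.6/528 + 775.86/1030 = 1.18486 + 0.75326 = 1.9381
n_f = 1/1.9381 = 0.516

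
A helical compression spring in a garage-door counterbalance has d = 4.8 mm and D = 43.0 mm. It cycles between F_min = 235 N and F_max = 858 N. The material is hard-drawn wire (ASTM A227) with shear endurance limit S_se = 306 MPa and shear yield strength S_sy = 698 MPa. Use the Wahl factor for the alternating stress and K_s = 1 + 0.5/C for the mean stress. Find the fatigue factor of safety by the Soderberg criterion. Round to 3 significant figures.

C = D/d = 43.0/4.8 = 8.9583; K_W = (4C−1)/(4C−4)+0.615/C = 1.1629; K_s = 1+0.5/C = 1.0558
F_a = (F_max−F_min)/2 = 311.5 N; F_m = (F_max+F_min)/2 = 546.5 N
τ_a = K_W·8F_aD/(πd³) = 1.1629 × 308.42 = 358.66 MPa
τ_m = K_s·8F_mD/(πd³) = 1.0558 × 541.1 = 571.3 MPa
Soderberg: 1/n_f = τ_a/S_se + τ_m/S_sy = 358.66/306 + 571.3/698 = 1.17209 + 0.81848 = 1.9906
n_f = 1/1.9906 = 0.5024

0.502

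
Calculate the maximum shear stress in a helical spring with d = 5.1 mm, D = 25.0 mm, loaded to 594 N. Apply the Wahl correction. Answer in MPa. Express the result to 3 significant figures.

Spring index C = D/d = 25.0/5.1 = 4.9020
K_W = (4C−1)/(4C−4) + 0.615/C = 18.608/15.608 + 0.1255 = 1.3177
τ₀ = 8FD/(πd³) = 8·594·25.0/(π·5.1³) = 118800/416.74 = 285.07 MPa
τ_max = K·τ₀ = 1.3177 × 285.07 = 375.63 MPa

376 MPa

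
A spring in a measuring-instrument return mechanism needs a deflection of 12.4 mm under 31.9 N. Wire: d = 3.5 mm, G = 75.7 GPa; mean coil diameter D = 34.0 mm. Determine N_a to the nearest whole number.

14

Required rate k = F/δ = 31.9/12.4 = 2.5726 N/mm
N_a = Gd⁴/(8D³k) = (75.7×10³ × 3.5⁴)/(8 × 34.0³ × 2.5726)
    = 1.13597e+07 / 808902 = 14.04 → 14 coils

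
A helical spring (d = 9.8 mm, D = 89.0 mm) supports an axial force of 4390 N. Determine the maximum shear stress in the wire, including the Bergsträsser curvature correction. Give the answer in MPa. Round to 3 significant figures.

Spring index C = D/d = 89.0/9.8 = 9.0816
K_B = (4C+2)/(4C−3) = 38.327/33.327 = 1.1500
τ₀ = 8FD/(πd³) = 8·4390·89.0/(π·9.8³) = 3.12568e+06/2956.8 = 1057.1 MPa
τ_max = K·τ₀ = 1.1500 × 1057.1 = 1215.7 MPa

1220 MPa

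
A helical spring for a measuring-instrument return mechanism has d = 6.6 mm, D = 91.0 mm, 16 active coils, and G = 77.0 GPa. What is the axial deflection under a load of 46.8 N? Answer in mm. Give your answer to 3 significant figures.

30.9 mm

k = Gd⁴/(8D³N_a) = (77.0×10³)(6.6⁴)/(8·91.0³·16) = 1.5147 N/mm
δ = F/k = 46.8 / 1.5147 = 30.897 mm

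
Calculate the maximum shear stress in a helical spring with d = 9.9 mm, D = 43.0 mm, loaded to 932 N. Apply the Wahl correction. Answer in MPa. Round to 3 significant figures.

Spring index C = D/d = 43.0/9.9 = 4.3434
K_W = (4C−1)/(4C−4) + 0.615/C = 16.374/13.374 + 0.1416 = 1.3659
τ₀ = 8FD/(πd³) = 8·932·43.0/(π·9.9³) = 320608/3048.3 = 105.18 MPa
τ_max = K·τ₀ = 1.3659 × 105.18 = 143.66 MPa

144 MPa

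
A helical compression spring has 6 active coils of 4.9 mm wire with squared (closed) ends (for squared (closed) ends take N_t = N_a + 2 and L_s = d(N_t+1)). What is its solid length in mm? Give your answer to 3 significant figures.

squared (closed) ends: N_t = N_a + 2 = 6 + 2 = 8
L_s = d·(N_t+1) = 4.9 × 9 = 44.1 mm

44.1 mm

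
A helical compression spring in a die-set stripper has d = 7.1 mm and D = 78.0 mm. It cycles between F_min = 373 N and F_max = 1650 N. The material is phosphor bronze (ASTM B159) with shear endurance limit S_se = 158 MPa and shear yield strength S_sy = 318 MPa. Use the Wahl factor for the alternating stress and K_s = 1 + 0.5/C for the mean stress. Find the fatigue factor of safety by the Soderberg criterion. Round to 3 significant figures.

C = D/d = 78.0/7.1 = 10.9859; K_W = (4C−1)/(4C−4)+0.615/C = 1.1311; K_s = 1+0.5/C = 1.0455
F_a = (F_max−F_min)/2 = 638.5 N; F_m = (F_max+F_min)/2 = 1011.5 N
τ_a = K_W·8F_aD/(πd³) = 1.1311 × 354.34 = 400.79 MPa
τ_m = K_s·8F_mD/(πd³) = 1.0455 × 561.34 = 586.89 MPa
Soderberg: 1/n_f = τ_a/S_se + τ_m/S_sy = 400.79/158 + 586.89/318 = 2.53664 + 1.84556 = 4.3822
n_f = 1/4.3822 = 0.2282

0.228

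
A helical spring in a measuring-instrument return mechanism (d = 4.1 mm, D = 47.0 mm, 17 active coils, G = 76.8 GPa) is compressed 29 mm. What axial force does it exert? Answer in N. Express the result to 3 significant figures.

44.6 N

k = Gd⁴/(8D³N_a) = (76.8×10³)(4.1⁴)/(8·47.0³·17) = 1.537 N/mm
F = k·δ = 1.537 × 29 = 44.572 N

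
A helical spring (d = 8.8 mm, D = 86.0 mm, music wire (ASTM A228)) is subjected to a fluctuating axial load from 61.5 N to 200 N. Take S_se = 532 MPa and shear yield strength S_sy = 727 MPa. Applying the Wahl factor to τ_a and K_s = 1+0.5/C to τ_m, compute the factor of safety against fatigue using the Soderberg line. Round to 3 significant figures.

C = D/d = 86.0/8.8 = 9.7727; K_W = (4C−1)/(4C−4)+0.615/C = 1.1484; K_s = 1+0.5/C = 1.0512
F_a = (F_max−F_min)/2 = 69.25 N; F_m = (F_max+F_min)/2 = 130.75 N
τ_a = K_W·8F_aD/(πd³) = 1.1484 × 22.254 = 25.557 MPa
τ_m = K_s·8F_mD/(πd³) = 1.0512 × 42.018 = 44.167 MPa
Soderberg: 1/n_f = τ_a/S_se + τ_m/S_sy = 25.557/532 + 44.167/727 = 0.04804 + 0.06075 = 0.10879
n_f = 1/0.10879 = 9.192

9.19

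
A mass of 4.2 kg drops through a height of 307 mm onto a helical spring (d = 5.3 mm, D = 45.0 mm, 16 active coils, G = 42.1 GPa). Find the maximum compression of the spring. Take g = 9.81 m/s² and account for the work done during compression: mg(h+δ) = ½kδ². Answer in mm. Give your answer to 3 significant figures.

k = Gd⁴/(8D³N_a) = (42.1×10³)(5.3⁴)/(8·45.0³·16) = 2.848 N/mm
W = mg = 4.2 × 9.81 = 41.202 N
½kδ² − Wδ − Wh = 0 → δ = (W + √(W² + 2kWh))/k
δ = (41.202 + √(1697.6 + 72048.5))/2.848 = (41.202 + 271.56)/2.848 = 109.82 mm

110 mm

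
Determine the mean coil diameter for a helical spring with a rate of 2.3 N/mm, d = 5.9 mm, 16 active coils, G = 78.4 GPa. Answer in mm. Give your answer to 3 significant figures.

68.6 mm

D = (Gd⁴/(8N_a·k))^(1/3) = (78.4×10³·5.9⁴/(8·16·2.3))^(1/3)
  = (322691)^(1/3) = 68.5902 mm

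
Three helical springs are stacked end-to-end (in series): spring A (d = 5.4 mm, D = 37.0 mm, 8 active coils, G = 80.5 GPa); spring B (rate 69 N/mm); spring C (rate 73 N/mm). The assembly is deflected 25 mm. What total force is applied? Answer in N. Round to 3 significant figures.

k_A = Gd⁴/(8D³N_a) = (80.5×10³)(5.4⁴)/(8·37.0³·8) = 21.115 N/mm
Series: 1/k_eq = 1/21.115 + 1/69 + 1/73 = 0.075552; k_eq = 13.236 N/mm
F = k_eq·δ = 13.236·25 = 330.9 N

331 N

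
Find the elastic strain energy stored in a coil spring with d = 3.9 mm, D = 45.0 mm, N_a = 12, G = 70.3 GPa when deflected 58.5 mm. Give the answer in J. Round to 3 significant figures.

3.18 J

k = Gd⁴/(8D³N_a) = (70.3×10³)(3.9⁴)/(8·45.0³·12) = 1.8591 N/mm
U = ½kδ² = 0.5 × 1.8591 × 58.5² = 3181.2 N·mm = 3.1812 J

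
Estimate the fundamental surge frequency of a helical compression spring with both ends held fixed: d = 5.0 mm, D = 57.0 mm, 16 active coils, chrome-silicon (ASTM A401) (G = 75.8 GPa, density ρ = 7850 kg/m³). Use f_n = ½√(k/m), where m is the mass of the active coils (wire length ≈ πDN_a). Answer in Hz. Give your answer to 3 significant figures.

k = Gd⁴/(8D³N_a) = (75.8×10³)(5.0⁴)/(8·57.0³·16) = 1.9985 N/mm = 1998.5 N/m
Wire length L = πDN_a = π·57.0·16 = 2865.1 mm
m = ρ·(πd²/4)·L = 7850 × 19.635×10⁻⁶ m² × 2.8651 m = 0.44162 kg
f_n = ½√(k/m) = 0.5·√(1998.5/0.44162) = 0.5·√(4525.5) = 33.636 Hz

33.6 Hz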